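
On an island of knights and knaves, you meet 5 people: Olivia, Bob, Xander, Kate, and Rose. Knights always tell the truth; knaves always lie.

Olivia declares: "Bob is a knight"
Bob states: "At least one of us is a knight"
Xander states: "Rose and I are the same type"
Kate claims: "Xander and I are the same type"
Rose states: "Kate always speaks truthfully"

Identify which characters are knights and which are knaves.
Olivia is a knight.
Bob is a knight.
Xander is a knight.
Kate is a knight.
Rose is a knight.

Verification:
- Olivia (knight) says "Bob is a knight" - this is TRUE because Bob is a knight.
- Bob (knight) says "At least one of us is a knight" - this is TRUE because Olivia, Bob, Xander, Kate, and Rose are knights.
- Xander (knight) says "Rose and I are the same type" - this is TRUE because Xander is a knight and Rose is a knight.
- Kate (knight) says "Xander and I are the same type" - this is TRUE because Kate is a knight and Xander is a knight.
- Rose (knight) says "Kate always speaks truthfully" - this is TRUE because Kate is a knight.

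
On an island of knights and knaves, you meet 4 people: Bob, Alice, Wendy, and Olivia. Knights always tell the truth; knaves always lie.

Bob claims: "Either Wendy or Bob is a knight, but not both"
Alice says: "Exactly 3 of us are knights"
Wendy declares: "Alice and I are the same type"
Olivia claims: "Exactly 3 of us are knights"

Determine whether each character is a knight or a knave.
Bob is a knight.
Alice is a knight.
Wendy is a knave.
Olivia is a knight.

Verification:
- Bob (knight) says "Either Wendy or Bob is a knight, but not both" - this is TRUE because Wendy is a knave and Bob is a knight.
- Alice (knight) says "Exactly 3 of us are knights" - this is TRUE because there are 3 knights.
- Wendy (knave) says "Alice and I are the same type" - this is FALSE (a lie) because Wendy is a knave and Alice is a knight.
- Olivia (knight) says "Exactly 3 of us are knights" - this is TRUE because there are 3 knights.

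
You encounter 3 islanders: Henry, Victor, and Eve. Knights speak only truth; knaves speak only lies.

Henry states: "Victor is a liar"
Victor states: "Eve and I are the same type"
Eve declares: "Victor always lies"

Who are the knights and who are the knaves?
Henry is a knight.
Victor is a knave.
Eve is a knight.

Verification:
- Henry (knight) says "Victor is a liar" - this is TRUE because Victor is a knave.
- Victor (knave) says "Eve and I are the same type" - this is FALSE (a lie) because Victor is a knave and Eve is a knight.
- Eve (knight) says "Victor always lies" - this is TRUE because Victor is a knave.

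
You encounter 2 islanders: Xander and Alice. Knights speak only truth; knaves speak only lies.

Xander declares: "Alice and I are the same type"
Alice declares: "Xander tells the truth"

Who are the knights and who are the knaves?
Xander is a knight.
Alice is a knight.

Verification:
- Xander (knight) says "Alice and I are the same type" - this is TRUE because Xander is a knight and Alice is a knight.
- Alice (knight) says "Xander tells the truth" - this is TRUE because Xander is a knight.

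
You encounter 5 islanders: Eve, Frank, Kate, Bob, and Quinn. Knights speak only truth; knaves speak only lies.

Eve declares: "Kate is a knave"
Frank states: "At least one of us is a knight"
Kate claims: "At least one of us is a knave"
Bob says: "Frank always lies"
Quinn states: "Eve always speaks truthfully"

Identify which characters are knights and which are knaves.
Eve is a knave.
Frank is a knight.
Kate is a knight.
Bob is a knave.
Quinn is a knave.

Verification:
- Eve (knave) says "Kate is a knave" - this is FALSE (a lie) because Kate is a knight.
- Frank (knight) says "At least one of us is a knight" - this is TRUE because Frank and Kate are knights.
- Kate (knight) says "At least one of us is a knave" - this is TRUE because Eve, Bob, and Quinn are knaves.
- Bob (knave) says "Frank always lies" - this is FALSE (a lie) because Frank is a knight.
- Quinn (knave) says "Eve always speaks truthfully" - this is FALSE (a lie) because Eve is a knave.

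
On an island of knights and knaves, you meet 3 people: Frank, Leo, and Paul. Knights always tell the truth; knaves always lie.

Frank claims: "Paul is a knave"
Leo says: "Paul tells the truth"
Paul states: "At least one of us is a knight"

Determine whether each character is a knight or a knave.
Frank is a knave.
Leo is a knight.
Paul is a knight.

Verification:
- Frank (knave) says "Paul is a knave" - this is FALSE (a lie) because Paul is a knight.
- Leo (knight) says "Paul tells the truth" - this is TRUE because Paul is a knight.
- Paul (knight) says "At least one of us is a knight" - this is TRUE because Leo and Paul are knights.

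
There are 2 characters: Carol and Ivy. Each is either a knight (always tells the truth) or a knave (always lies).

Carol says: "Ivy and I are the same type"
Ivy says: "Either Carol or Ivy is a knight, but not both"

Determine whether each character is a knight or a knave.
Carol is a knave.
Ivy is a knight.

Verification:
- Carol (knave) says "Ivy and I are the same type" - this is FALSE (a lie) because Carol is a knave and Ivy is a knight.
- Ivy (knight) says "Either Carol or Ivy is a knight, but not both" - this is TRUE because Carol is a knave and Ivy is a knight.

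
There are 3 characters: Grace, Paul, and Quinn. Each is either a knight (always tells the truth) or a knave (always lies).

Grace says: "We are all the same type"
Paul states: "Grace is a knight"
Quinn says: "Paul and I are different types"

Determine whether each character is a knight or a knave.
Grace is a knave.
Paul is a knave.
Quinn is a knight.

Verification:
- Grace (knave) says "We are all the same type" - this is FALSE (a lie) because Quinn is a knight and Grace and Paul are knaves.
- Paul (knave) says "Grace is a knight" - this is FALSE (a lie) because Grace is a knave.
- Quinn (knight) says "Paul and I are different types" - this is TRUE because Quinn is a knight and Paul is a knave.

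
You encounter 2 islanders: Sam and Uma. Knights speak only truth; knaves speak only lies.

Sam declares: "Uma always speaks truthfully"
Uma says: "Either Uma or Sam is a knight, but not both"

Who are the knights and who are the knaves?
Sam is a knave.
Uma is a knave.

Verification:
- Sam (knave) says "Uma always speaks truthfully" - this is FALSE (a lie) because Uma is a knave.
- Uma (knave) says "Either Uma or Sam is a knight, but not both" - this is FALSE (a lie) because Uma is a knave and Sam is a knave.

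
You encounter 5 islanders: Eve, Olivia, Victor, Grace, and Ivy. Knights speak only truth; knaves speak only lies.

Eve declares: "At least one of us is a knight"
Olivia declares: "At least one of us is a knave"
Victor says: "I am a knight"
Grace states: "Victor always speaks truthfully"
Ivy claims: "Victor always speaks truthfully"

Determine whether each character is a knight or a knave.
Eve is a knight.
Olivia is a knight.
Victor is a knave.
Grace is a knave.
Ivy is a knave.

Verification:
- Eve (knight) says "At least one of us is a knight" - this is TRUE because Eve and Olivia are knights.
- Olivia (knight) says "At least one of us is a knave" - this is TRUE because Victor, Grace, and Ivy are knaves.
- Victor (knave) says "I am a knight" - this is FALSE (a lie) because Victor is a knave.
- Grace (knave) says "Victor always speaks truthfully" - this is FALSE (a lie) because Victor is a knave.
- Ivy (knave) says "Victor always speaks truthfully" - this is FALSE (a lie) because Victor is a knave.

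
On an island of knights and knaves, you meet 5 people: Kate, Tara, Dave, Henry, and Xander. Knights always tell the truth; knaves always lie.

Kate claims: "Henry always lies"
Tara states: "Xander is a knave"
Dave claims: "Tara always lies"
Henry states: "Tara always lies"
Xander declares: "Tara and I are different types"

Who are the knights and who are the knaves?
Kate is a knave.
Tara is a knave.
Dave is a knight.
Henry is a knight.
Xander is a knight.

Verification:
- Kate (knave) says "Henry always lies" - this is FALSE (a lie) because Henry is a knight.
- Tara (knave) says "Xander is a knave" - this is FALSE (a lie) because Xander is a knight.
- Dave (knight) says "Tara always lies" - this is TRUE because Tara is a knave.
- Henry (knight) says "Tara always lies" - this is TRUE because Tara is a knave.
- Xander (knight) says "Tara and I are different types" - this is TRUE because Xander is a knight and Tara is a knave.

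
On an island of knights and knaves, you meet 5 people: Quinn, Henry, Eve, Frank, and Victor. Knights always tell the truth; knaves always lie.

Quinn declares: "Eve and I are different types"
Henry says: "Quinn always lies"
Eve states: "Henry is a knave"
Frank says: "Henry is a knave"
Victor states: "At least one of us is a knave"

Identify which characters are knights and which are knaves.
Quinn is a knave.
Henry is a knight.
Eve is a knave.
Frank is a knave.
Victor is a knight.

Verification:
- Quinn (knave) says "Eve and I are different types" - this is FALSE (a lie) because Quinn is a knave and Eve is a knave.
- Henry (knight) says "Quinn always lies" - this is TRUE because Quinn is a knave.
- Eve (knave) says "Henry is a knave" - this is FALSE (a lie) because Henry is a knight.
- Frank (knave) says "Henry is a knave" - this is FALSE (a lie) because Henry is a knight.
- Victor (knight) says "At least one of us is a knave" - this is TRUE because Quinn, Eve, and Frank are knaves.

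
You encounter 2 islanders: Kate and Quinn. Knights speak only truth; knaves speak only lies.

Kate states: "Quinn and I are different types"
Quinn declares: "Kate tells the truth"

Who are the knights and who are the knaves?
Kate is a knave.
Quinn is a knave.

Verification:
- Kate (knave) says "Quinn and I are different types" - this is FALSE (a lie) because Kate is a knave and Quinn is a knave.
- Quinn (knave) says "Kate tells the truth" - this is FALSE (a lie) because Kate is a knave.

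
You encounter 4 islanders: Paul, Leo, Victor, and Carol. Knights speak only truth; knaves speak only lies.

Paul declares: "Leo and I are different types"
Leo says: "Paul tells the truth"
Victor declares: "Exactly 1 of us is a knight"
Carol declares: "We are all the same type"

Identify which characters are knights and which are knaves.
Paul is a knave.
Leo is a knave.
Victor is a knight.
Carol is a knave.

Verification:
- Paul (knave) says "Leo and I are different types" - this is FALSE (a lie) because Paul is a knave and Leo is a knave.
- Leo (knave) says "Paul tells the truth" - this is FALSE (a lie) because Paul is a knave.
- Victor (knight) says "Exactly 1 of us is a knight" - this is TRUE because there are 1 knights.
- Carol (knave) says "We are all the same type" - this is FALSE (a lie) because Victor is a knight and Paul, Leo, and Carol are knaves.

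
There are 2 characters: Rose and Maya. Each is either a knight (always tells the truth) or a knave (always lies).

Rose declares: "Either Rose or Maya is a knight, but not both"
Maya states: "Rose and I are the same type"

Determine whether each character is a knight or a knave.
Rose is a knight.
Maya is a knave.

Verification:
- Rose (knight) says "Either Rose or Maya is a knight, but not both" - this is TRUE because Rose is a knight and Maya is a knave.
- Maya (knave) says "Rose and I are the same type" - this is FALSE (a lie) because Maya is a knave and Rose is a knight.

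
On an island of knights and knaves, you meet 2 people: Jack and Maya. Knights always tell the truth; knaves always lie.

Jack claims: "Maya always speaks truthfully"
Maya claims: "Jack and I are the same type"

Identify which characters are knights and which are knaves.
Jack is a knight.
Maya is a knight.

Verification:
- Jack (knight) says "Maya always speaks truthfully" - this is TRUE because Maya is a knight.
- Maya (knight) says "Jack and I are the same type" - this is TRUE because Maya is a knight and Jack is a knight.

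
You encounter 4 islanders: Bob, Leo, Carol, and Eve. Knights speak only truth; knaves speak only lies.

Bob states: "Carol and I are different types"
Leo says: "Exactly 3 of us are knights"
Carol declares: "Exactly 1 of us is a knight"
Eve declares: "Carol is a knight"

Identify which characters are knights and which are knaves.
Bob is a knave.
Leo is a knave.
Carol is a knave.
Eve is a knave.

Verification:
- Bob (knave) says "Carol and I are different types" - this is FALSE (a lie) because Bob is a knave and Carol is a knave.
- Leo (knave) says "Exactly 3 of us are knights" - this is FALSE (a lie) because there are 0 knights.
- Carol (knave) says "Exactly 1 of us is a knight" - this is FALSE (a lie) because there are 0 knights.
- Eve (knave) says "Carol is a knight" - this is FALSE (a lie) because Carol is a knave.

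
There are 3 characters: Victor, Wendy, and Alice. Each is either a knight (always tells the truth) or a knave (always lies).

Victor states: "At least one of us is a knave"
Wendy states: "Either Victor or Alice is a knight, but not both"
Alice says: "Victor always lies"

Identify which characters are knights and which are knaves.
Victor is a knight.
Wendy is a knight.
Alice is a knave.

Verification:
- Victor (knight) says "At least one of us is a knave" - this is TRUE because Alice is a knave.
- Wendy (knight) says "Either Victor or Alice is a knight, but not both" - this is TRUE because Victor is a knight and Alice is a knave.
- Alice (knave) says "Victor always lies" - this is FALSE (a lie) because Victor is a knight.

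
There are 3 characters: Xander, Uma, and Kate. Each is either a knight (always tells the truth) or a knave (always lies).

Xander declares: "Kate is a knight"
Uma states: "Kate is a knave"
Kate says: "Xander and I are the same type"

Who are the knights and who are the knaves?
Xander is a knight.
Uma is a knave.
Kate is a knight.

Verification:
- Xander (knight) says "Kate is a knight" - this is TRUE because Kate is a knight.
- Uma (knave) says "Kate is a knave" - this is FALSE (a lie) because Kate is a knight.
- Kate (knight) says "Xander and I are the same type" - this is TRUE because Kate is a knight and Xander is a knight.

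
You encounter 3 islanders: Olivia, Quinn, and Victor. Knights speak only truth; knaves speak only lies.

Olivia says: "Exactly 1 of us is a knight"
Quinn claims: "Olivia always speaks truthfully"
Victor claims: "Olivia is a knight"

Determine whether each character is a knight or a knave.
Olivia is a knave.
Quinn is a knave.
Victor is a knave.

Verification:
- Olivia (knave) says "Exactly 1 of us is a knight" - this is FALSE (a lie) because there are 0 knights.
- Quinn (knave) says "Olivia always speaks truthfully" - this is FALSE (a lie) because Olivia is a knave.
- Victor (knave) says "Olivia is a knight" - this is FALSE (a lie) because Olivia is a knave.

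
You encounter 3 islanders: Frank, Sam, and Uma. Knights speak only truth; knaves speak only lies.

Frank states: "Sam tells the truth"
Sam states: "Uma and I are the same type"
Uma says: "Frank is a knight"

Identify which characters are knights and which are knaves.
Frank is a knight.
Sam is a knight.
Uma is a knight.

Verification:
- Frank (knight) says "Sam tells the truth" - this is TRUE because Sam is a knight.
- Sam (knight) says "Uma and I are the same type" - this is TRUE because Sam is a knight and Uma is a knight.
- Uma (knight) says "Frank is a knight" - this is TRUE because Frank is a knight.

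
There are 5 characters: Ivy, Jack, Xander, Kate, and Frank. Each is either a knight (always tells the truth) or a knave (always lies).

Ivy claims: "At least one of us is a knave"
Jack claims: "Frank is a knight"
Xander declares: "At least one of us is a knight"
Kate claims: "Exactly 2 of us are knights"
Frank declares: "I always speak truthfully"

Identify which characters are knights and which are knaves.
Ivy is a knight.
Jack is a knight.
Xander is a knight.
Kate is a knave.
Frank is a knight.

Verification:
- Ivy (knight) says "At least one of us is a knave" - this is TRUE because Kate is a knave.
- Jack (knight) says "Frank is a knight" - this is TRUE because Frank is a knight.
- Xander (knight) says "At least one of us is a knight" - this is TRUE because Ivy, Jack, Xander, and Frank are knights.
- Kate (knave) says "Exactly 2 of us are knights" - this is FALSE (a lie) because there are 4 knights.
- Frank (knight) says "I always speak truthfully" - this is TRUE because Frank is a knight.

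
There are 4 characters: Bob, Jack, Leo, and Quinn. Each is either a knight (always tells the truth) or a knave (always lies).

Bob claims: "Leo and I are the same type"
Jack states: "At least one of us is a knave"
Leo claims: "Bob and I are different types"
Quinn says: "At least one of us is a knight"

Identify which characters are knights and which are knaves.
Bob is a knave.
Jack is a knight.
Leo is a knight.
Quinn is a knight.

Verification:
- Bob (knave) says "Leo and I are the same type" - this is FALSE (a lie) because Bob is a knave and Leo is a knight.
- Jack (knight) says "At least one of us is a knave" - this is TRUE because Bob is a knave.
- Leo (knight) says "Bob and I are different types" - this is TRUE because Leo is a knight and Bob is a knave.
- Quinn (knight) says "At least one of us is a knight" - this is TRUE because Jack, Leo, and Quinn are knights.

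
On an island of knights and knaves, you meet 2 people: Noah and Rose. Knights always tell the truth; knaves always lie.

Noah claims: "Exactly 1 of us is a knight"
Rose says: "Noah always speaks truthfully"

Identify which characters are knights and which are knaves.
Noah is a knave.
Rose is a knave.

Verification:
- Noah (knave) says "Exactly 1 of us is a knight" - this is FALSE (a lie) because there are 0 knights.
- Rose (knave) says "Noah always speaks truthfully" - this is FALSE (a lie) because Noah is a knave.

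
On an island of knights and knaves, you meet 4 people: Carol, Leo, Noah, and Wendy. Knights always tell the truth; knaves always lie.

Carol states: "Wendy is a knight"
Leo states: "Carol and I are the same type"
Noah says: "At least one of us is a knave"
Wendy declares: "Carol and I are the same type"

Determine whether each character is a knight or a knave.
Carol is a knight.
Leo is a knave.
Noah is a knight.
Wendy is a knight.

Verification:
- Carol (knight) says "Wendy is a knight" - this is TRUE because Wendy is a knight.
- Leo (knave) says "Carol and I are the same type" - this is FALSE (a lie) because Leo is a knave and Carol is a knight.
- Noah (knight) says "At least one of us is a knave" - this is TRUE because Leo is a knave.
- Wendy (knight) says "Carol and I are the same type" - this is TRUE because Wendy is a knight and Carol is a knight.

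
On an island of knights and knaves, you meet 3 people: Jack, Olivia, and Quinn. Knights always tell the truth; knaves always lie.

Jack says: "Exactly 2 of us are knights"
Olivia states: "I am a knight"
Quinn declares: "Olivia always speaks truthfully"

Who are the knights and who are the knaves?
Jack is a knave.
Olivia is a knave.
Quinn is a knave.

Verification:
- Jack (knave) says "Exactly 2 of us are knights" - this is FALSE (a lie) because there are 0 knights.
- Olivia (knave) says "I am a knight" - this is FALSE (a lie) because Olivia is a knave.
- Quinn (knave) says "Olivia always speaks truthfully" - this is FALSE (a lie) because Olivia is a knave.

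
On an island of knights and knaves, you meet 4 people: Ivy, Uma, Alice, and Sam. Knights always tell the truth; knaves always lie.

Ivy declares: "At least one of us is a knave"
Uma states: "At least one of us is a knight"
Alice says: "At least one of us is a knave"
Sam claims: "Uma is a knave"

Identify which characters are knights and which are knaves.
Ivy is a knight.
Uma is a knight.
Alice is a knight.
Sam is a knave.

Verification:
- Ivy (knight) says "At least one of us is a knave" - this is TRUE because Sam is a knave.
- Uma (knight) says "At least one of us is a knight" - this is TRUE because Ivy, Uma, and Alice are knights.
- Alice (knight) says "At least one of us is a knave" - this is TRUE because Sam is a knave.
- Sam (knave) says "Uma is a knave" - this is FALSE (a lie) because Uma is a knight.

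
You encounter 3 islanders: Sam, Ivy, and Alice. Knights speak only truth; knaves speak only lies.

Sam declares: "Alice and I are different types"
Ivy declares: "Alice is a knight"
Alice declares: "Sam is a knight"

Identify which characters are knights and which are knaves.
Sam is a knave.
Ivy is a knave.
Alice is a knave.

Verification:
- Sam (knave) says "Alice and I are different types" - this is FALSE (a lie) because Sam is a knave and Alice is a knave.
- Ivy (knave) says "Alice is a knight" - this is FALSE (a lie) because Alice is a knave.
- Alice (knave) says "Sam is a knight" - this is FALSE (a lie) because Sam is a knave.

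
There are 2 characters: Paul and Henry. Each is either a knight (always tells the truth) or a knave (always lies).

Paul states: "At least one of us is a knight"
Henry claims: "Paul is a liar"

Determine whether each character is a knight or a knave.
Paul is a knight.
Henry is a knave.

Verification:
- Paul (knight) says "At least one of us is a knight" - this is TRUE because Paul is a knight.
- Henry (knave) says "Paul is a liar" - this is FALSE (a lie) because Paul is a knight.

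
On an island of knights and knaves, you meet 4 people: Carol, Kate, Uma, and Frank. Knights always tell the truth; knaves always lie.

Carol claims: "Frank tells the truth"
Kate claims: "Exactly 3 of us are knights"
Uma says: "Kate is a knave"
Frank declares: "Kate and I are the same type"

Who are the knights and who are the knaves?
Carol is a knight.
Kate is a knight.
Uma is a knave.
Frank is a knight.

Verification:
- Carol (knight) says "Frank tells the truth" - this is TRUE because Frank is a knight.
- Kate (knight) says "Exactly 3 of us are knights" - this is TRUE because there are 3 knights.
- Uma (knave) says "Kate is a knave" - this is FALSE (a lie) because Kate is a knight.
- Frank (knight) says "Kate and I are the same type" - this is TRUE because Frank is a knight and Kate is a knight.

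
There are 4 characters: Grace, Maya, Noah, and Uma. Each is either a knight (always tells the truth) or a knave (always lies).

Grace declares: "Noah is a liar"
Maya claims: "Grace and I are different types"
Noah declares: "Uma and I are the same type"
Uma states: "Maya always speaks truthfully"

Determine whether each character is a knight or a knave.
Grace is a knave.
Maya is a knight.
Noah is a knight.
Uma is a knight.

Verification:
- Grace (knave) says "Noah is a liar" - this is FALSE (a lie) because Noah is a knight.
- Maya (knight) says "Grace and I are different types" - this is TRUE because Maya is a knight and Grace is a knave.
- Noah (knight) says "Uma and I are the same type" - this is TRUE because Noah is a knight and Uma is a knight.
- Uma (knight) says "Maya always speaks truthfully" - this is TRUE because Maya is a knight.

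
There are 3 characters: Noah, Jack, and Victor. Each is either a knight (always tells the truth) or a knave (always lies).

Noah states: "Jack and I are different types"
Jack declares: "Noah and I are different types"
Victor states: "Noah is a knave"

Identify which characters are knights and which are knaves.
Noah is a knave.
Jack is a knave.
Victor is a knight.

Verification:
- Noah (knave) says "Jack and I are different types" - this is FALSE (a lie) because Noah is a knave and Jack is a knave.
- Jack (knave) says "Noah and I are different types" - this is FALSE (a lie) because Jack is a knave and Noah is a knave.
- Victor (knight) says "Noah is a knave" - this is TRUE because Noah is a knave.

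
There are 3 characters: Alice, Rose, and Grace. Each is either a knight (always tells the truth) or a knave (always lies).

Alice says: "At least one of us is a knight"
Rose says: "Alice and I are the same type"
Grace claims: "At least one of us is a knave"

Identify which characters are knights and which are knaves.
Alice is a knight.
Rose is a knave.
Grace is a knight.

Verification:
- Alice (knight) says "At least one of us is a knight" - this is TRUE because Alice and Grace are knights.
- Rose (knave) says "Alice and I are the same type" - this is FALSE (a lie) because Rose is a knave and Alice is a knight.
- Grace (knight) says "At least one of us is a knave" - this is TRUE because Rose is a knave.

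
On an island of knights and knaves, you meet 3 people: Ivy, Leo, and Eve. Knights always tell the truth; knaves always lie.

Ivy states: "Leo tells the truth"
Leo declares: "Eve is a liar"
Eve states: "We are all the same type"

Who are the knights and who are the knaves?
Ivy is a knight.
Leo is a knight.
Eve is a knave.

Verification:
- Ivy (knight) says "Leo tells the truth" - this is TRUE because Leo is a knight.
- Leo (knight) says "Eve is a liar" - this is TRUE because Eve is a knave.
- Eve (knave) says "We are all the same type" - this is FALSE (a lie) because Ivy and Leo are knights and Eve is a knave.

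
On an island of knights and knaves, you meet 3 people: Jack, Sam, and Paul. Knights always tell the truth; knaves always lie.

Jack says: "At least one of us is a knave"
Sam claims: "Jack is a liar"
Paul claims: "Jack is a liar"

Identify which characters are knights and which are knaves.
Jack is a knight.
Sam is a knave.
Paul is a knave.

Verification:
- Jack (knight) says "At least one of us is a knave" - this is TRUE because Sam and Paul are knaves.
- Sam (knave) says "Jack is a liar" - this is FALSE (a lie) because Jack is a knight.
- Paul (knave) says "Jack is a liar" - this is FALSE (a lie) because Jack is a knight.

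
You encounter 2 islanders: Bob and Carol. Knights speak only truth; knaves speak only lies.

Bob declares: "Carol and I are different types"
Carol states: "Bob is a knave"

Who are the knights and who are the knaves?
Bob is a knight.
Carol is a knave.

Verification:
- Bob (knight) says "Carol and I are different types" - this is TRUE because Bob is a knight and Carol is a knave.
- Carol (knave) says "Bob is a knave" - this is FALSE (a lie) because Bob is a knight.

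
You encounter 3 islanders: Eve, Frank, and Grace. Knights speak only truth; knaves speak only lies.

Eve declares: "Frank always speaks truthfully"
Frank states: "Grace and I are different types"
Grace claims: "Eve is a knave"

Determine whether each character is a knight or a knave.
Eve is a knight.
Frank is a knight.
Grace is a knave.

Verification:
- Eve (knight) says "Frank always speaks truthfully" - this is TRUE because Frank is a knight.
- Frank (knight) says "Grace and I are different types" - this is TRUE because Frank is a knight and Grace is a knave.
- Grace (knave) says "Eve is a knave" - this is FALSE (a lie) because Eve is a knight.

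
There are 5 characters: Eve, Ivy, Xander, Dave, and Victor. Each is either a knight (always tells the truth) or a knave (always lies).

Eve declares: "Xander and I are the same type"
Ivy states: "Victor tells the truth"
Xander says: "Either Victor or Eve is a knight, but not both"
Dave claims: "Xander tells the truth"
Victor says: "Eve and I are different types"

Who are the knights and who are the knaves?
Eve is a knave.
Ivy is a knight.
Xander is a knight.
Dave is a knight.
Victor is a knight.

Verification:
- Eve (knave) says "Xander and I are the same type" - this is FALSE (a lie) because Eve is a knave and Xander is a knight.
- Ivy (knight) says "Victor tells the truth" - this is TRUE because Victor is a knight.
- Xander (knight) says "Either Victor or Eve is a knight, but not both" - this is TRUE because Victor is a knight and Eve is a knave.
- Dave (knight) says "Xander tells the truth" - this is TRUE because Xander is a knight.
- Victor (knight) says "Eve and I are different types" - this is TRUE because Victor is a knight and Eve is a knave.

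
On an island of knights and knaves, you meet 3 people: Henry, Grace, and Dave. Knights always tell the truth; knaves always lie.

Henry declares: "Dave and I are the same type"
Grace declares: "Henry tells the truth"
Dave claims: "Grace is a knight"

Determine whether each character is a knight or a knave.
Henry is a knight.
Grace is a knight.
Dave is a knight.

Verification:
- Henry (knight) says "Dave and I are the same type" - this is TRUE because Henry is a knight and Dave is a knight.
- Grace (knight) says "Henry tells the truth" - this is TRUE because Henry is a knight.
- Dave (knight) says "Grace is a knight" - this is TRUE because Grace is a knight.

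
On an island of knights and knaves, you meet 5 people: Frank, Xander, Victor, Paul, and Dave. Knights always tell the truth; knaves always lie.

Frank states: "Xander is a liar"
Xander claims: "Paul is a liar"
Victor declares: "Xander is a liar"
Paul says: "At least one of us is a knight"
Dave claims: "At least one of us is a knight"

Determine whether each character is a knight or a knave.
Frank is a knight.
Xander is a knave.
Victor is a knight.
Paul is a knight.
Dave is a knight.

Verification:
- Frank (knight) says "Xander is a liar" - this is TRUE because Xander is a knave.
- Xander (knave) says "Paul is a liar" - this is FALSE (a lie) because Paul is a knight.
- Victor (knight) says "Xander is a liar" - this is TRUE because Xander is a knave.
- Paul (knight) says "At least one of us is a knight" - this is TRUE because Frank, Victor, Paul, and Dave are knights.
- Dave (knight) says "At least one of us is a knight" - this is TRUE because Frank, Victor, Paul, and Dave are knights.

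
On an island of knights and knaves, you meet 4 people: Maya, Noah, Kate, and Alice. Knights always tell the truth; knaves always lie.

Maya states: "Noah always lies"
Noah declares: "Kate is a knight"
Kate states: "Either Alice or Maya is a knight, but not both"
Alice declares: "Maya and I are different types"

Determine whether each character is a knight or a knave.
Maya is a knave.
Noah is a knight.
Kate is a knight.
Alice is a knight.

Verification:
- Maya (knave) says "Noah always lies" - this is FALSE (a lie) because Noah is a knight.
- Noah (knight) says "Kate is a knight" - this is TRUE because Kate is a knight.
- Kate (knight) says "Either Alice or Maya is a knight, but not both" - this is TRUE because Alice is a knight and Maya is a knave.
- Alice (knight) says "Maya and I are different types" - this is TRUE because Alice is a knight and Maya is a knave.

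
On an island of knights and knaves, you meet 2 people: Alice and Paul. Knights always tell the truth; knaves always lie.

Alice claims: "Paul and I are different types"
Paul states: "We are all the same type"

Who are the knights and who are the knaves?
Alice is a knight.
Paul is a knave.

Verification:
- Alice (knight) says "Paul and I are different types" - this is TRUE because Alice is a knight and Paul is a knave.
- Paul (knave) says "We are all the same type" - this is FALSE (a lie) because Alice is a knight and Paul is a knave.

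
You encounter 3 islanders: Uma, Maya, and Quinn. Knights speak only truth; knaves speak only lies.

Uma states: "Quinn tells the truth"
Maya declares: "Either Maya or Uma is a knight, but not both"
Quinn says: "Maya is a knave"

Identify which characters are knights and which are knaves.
Uma is a knave.
Maya is a knight.
Quinn is a knave.

Verification:
- Uma (knave) says "Quinn tells the truth" - this is FALSE (a lie) because Quinn is a knave.
- Maya (knight) says "Either Maya or Uma is a knight, but not both" - this is TRUE because Maya is a knight and Uma is a knave.
- Quinn (knave) says "Maya is a knave" - this is FALSE (a lie) because Maya is a knight.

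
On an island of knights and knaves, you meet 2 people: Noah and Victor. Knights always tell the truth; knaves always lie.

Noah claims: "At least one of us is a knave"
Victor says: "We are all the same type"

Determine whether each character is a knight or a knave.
Noah is a knight.
Victor is a knave.

Verification:
- Noah (knight) says "At least one of us is a knave" - this is TRUE because Victor is a knave.
- Victor (knave) says "We are all the same type" - this is FALSE (a lie) because Noah is a knight and Victor is a knave.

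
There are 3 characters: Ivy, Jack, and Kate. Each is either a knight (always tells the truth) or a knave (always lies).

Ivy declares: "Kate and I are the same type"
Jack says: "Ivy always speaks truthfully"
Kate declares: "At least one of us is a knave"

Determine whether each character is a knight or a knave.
Ivy is a knave.
Jack is a knave.
Kate is a knight.

Verification:
- Ivy (knave) says "Kate and I are the same type" - this is FALSE (a lie) because Ivy is a knave and Kate is a knight.
- Jack (knave) says "Ivy always speaks truthfully" - this is FALSE (a lie) because Ivy is a knave.
- Kate (knight) says "At least one of us is a knave" - this is TRUE because Ivy and Jack are knaves.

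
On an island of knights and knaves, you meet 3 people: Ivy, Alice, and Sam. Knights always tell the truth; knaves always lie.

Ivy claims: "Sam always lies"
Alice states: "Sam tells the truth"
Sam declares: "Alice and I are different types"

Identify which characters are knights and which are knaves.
Ivy is a knight.
Alice is a knave.
Sam is a knave.

Verification:
- Ivy (knight) says "Sam always lies" - this is TRUE because Sam is a knave.
- Alice (knave) says "Sam tells the truth" - this is FALSE (a lie) because Sam is a knave.
- Sam (knave) says "Alice and I are different types" - this is FALSE (a lie) because Sam is a knave and Alice is a knave.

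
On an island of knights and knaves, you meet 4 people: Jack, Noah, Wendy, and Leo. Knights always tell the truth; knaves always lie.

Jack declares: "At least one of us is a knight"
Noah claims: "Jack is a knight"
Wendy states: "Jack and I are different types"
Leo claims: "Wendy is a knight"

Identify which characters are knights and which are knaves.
Jack is a knave.
Noah is a knave.
Wendy is a knave.
Leo is a knave.

Verification:
- Jack (knave) says "At least one of us is a knight" - this is FALSE (a lie) because no one is a knight.
- Noah (knave) says "Jack is a knight" - this is FALSE (a lie) because Jack is a knave.
- Wendy (knave) says "Jack and I are different types" - this is FALSE (a lie) because Wendy is a knave and Jack is a knave.
- Leo (knave) says "Wendy is a knight" - this is FALSE (a lie) because Wendy is a knave.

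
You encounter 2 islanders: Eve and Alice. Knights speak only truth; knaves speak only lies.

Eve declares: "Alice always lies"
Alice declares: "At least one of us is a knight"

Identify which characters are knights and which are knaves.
Eve is a knave.
Alice is a knight.

Verification:
- Eve (knave) says "Alice always lies" - this is FALSE (a lie) because Alice is a knight.
- Alice (knight) says "At least one of us is a knight" - this is TRUE because Alice is a knight.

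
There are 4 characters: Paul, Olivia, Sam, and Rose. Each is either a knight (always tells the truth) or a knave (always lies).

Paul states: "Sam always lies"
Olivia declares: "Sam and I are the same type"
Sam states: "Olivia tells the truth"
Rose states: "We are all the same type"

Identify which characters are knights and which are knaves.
Paul is a knave.
Olivia is a knight.
Sam is a knight.
Rose is a knave.

Verification:
- Paul (knave) says "Sam always lies" - this is FALSE (a lie) because Sam is a knight.
- Olivia (knight) says "Sam and I are the same type" - this is TRUE because Olivia is a knight and Sam is a knight.
- Sam (knight) says "Olivia tells the truth" - this is TRUE because Olivia is a knight.
- Rose (knave) says "We are all the same type" - this is FALSE (a lie) because Olivia and Sam are knights and Paul and Rose are knaves.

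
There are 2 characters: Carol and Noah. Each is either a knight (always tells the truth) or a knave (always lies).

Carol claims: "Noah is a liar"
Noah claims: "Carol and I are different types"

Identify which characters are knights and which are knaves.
Carol is a knave.
Noah is a knight.

Verification:
- Carol (knave) says "Noah is a liar" - this is FALSE (a lie) because Noah is a knight.
- Noah (knight) says "Carol and I are different types" - this is TRUE because Noah is a knight and Carol is a knave.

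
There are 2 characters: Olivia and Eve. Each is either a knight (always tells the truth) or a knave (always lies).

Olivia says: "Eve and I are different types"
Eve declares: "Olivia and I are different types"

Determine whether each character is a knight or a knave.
Olivia is a knave.
Eve is a knave.

Verification:
- Olivia (knave) says "Eve and I are different types" - this is FALSE (a lie) because Olivia is a knave and Eve is a knave.
- Eve (knave) says "Olivia and I are different types" - this is FALSE (a lie) because Eve is a knave and Olivia is a knave.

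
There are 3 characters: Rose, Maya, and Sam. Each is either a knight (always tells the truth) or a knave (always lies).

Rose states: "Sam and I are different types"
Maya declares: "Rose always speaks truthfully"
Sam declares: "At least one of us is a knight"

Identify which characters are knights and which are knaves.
Rose is a knave.
Maya is a knave.
Sam is a knave.

Verification:
- Rose (knave) says "Sam and I are different types" - this is FALSE (a lie) because Rose is a knave and Sam is a knave.
- Maya (knave) says "Rose always speaks truthfully" - this is FALSE (a lie) because Rose is a knave.
- Sam (knave) says "At least one of us is a knight" - this is FALSE (a lie) because no one is a knight.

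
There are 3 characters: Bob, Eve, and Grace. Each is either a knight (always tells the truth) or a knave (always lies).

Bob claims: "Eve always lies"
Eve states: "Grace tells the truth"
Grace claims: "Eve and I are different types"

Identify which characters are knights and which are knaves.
Bob is a knight.
Eve is a knave.
Grace is a knave.

Verification:
- Bob (knight) says "Eve always lies" - this is TRUE because Eve is a knave.
- Eve (knave) says "Grace tells the truth" - this is FALSE (a lie) because Grace is a knave.
- Grace (knave) says "Eve and I are different types" - this is FALSE (a lie) because Grace is a knave and Eve is a knave.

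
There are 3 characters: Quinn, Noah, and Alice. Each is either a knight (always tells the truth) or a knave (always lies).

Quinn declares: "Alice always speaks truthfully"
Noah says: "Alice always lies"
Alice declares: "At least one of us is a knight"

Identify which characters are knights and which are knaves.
Quinn is a knight.
Noah is a knave.
Alice is a knight.

Verification:
- Quinn (knight) says "Alice always speaks truthfully" - this is TRUE because Alice is a knight.
- Noah (knave) says "Alice always lies" - this is FALSE (a lie) because Alice is a knight.
- Alice (knight) says "At least one of us is a knight" - this is TRUE because Quinn and Alice are knights.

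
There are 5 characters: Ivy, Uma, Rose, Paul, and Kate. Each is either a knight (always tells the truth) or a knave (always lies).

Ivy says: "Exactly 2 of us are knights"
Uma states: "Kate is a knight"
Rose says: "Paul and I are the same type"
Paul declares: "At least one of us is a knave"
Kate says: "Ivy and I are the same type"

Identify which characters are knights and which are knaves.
Ivy is a knight.
Uma is a knave.
Rose is a knave.
Paul is a knight.
Kate is a knave.

Verification:
- Ivy (knight) says "Exactly 2 of us are knights" - this is TRUE because there are 2 knights.
- Uma (knave) says "Kate is a knight" - this is FALSE (a lie) because Kate is a knave.
- Rose (knave) says "Paul and I are the same type" - this is FALSE (a lie) because Rose is a knave and Paul is a knight.
- Paul (knight) says "At least one of us is a knave" - this is TRUE because Uma, Rose, and Kate are knaves.
- Kate (knave) says "Ivy and I are the same type" - this is FALSE (a lie) because Kate is a knave and Ivy is a knight.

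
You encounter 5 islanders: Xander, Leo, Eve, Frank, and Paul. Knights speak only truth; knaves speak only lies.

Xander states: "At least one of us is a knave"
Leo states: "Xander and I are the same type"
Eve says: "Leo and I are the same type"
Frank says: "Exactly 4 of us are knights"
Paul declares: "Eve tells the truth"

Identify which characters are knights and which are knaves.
Xander is a knight.
Leo is a knight.
Eve is a knave.
Frank is a knave.
Paul is a knave.

Verification:
- Xander (knight) says "At least one of us is a knave" - this is TRUE because Eve, Frank, and Paul are knaves.
- Leo (knight) says "Xander and I are the same type" - this is TRUE because Leo is a knight and Xander is a knight.
- Eve (knave) says "Leo and I are the same type" - this is FALSE (a lie) because Eve is a knave and Leo is a knight.
- Frank (knave) says "Exactly 4 of us are knights" - this is FALSE (a lie) because there are 2 knights.
- Paul (knave) says "Eve tells the truth" - this is FALSE (a lie) because Eve is a knave.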